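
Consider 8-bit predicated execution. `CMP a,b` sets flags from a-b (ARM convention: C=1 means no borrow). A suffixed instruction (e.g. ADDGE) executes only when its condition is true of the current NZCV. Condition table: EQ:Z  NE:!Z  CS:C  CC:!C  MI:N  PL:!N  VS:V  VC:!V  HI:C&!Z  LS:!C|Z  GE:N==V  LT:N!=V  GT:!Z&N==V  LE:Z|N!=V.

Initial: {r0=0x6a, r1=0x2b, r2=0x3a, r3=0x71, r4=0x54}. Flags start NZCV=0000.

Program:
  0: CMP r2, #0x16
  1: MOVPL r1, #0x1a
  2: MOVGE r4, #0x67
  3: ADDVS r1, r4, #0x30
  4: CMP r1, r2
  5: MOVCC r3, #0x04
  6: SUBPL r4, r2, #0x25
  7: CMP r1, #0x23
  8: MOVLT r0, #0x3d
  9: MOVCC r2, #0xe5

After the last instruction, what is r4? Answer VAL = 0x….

0: ✓ CMP  NZCV=0010
1: ✓ MOVPL  r1←0x1a
2: ✓ MOVGE  r4←0x67
3: · ADDVS
4: ✓ CMP  NZCV=1000
5: ✓ MOVCC  r3←0x04
6: · SUBPL
7: ✓ CMP  NZCV=1000
8: ✓ MOVLT  r0←0x3d
9: ✓ MOVCC  r2←0xe5

VAL = 0x67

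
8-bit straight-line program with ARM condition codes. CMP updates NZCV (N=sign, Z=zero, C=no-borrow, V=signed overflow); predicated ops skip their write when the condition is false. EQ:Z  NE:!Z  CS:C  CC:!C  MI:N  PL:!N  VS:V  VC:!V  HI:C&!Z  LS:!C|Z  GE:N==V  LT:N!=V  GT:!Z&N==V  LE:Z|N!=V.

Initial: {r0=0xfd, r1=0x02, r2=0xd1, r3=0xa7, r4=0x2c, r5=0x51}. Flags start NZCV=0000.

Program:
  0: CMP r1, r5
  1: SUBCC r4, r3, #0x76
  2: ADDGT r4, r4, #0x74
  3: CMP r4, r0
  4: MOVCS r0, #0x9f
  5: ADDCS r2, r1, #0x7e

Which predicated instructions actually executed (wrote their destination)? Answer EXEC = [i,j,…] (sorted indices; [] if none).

EXEC = [1]

[0] flags=1000 → (cmp)
[1] flags=1000 CC?T → r4=0x31
[2] flags=1000 GT?F → skip
[3] flags=0000 → (cmp)
[4] flags=0000 CS?F → skip
[5] flags=0000 CS?F → skip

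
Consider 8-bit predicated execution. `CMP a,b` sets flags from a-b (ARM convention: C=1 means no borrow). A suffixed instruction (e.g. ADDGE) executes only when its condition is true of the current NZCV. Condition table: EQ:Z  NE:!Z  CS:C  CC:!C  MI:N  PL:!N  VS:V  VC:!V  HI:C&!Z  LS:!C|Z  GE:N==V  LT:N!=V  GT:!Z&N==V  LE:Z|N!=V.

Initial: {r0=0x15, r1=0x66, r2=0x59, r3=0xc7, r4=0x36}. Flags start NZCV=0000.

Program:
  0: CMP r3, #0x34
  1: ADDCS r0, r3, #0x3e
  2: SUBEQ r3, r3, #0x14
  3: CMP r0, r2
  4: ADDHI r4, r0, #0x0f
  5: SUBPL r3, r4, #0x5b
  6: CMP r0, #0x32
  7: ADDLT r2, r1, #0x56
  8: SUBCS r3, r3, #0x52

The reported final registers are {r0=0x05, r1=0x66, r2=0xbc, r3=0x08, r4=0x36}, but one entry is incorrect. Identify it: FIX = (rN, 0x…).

0: ✓ CMP  NZCV=1010
1: ✓ ADDCS  r0←0x05
2: · SUBEQ
3: ✓ CMP  NZCV=1000
4: · ADDHI
5: · SUBPL
6: ✓ CMP  NZCV=1000
7: ✓ ADDLT  r2←0xbc
8: · SUBCS

FIX = (r3, 0xc7)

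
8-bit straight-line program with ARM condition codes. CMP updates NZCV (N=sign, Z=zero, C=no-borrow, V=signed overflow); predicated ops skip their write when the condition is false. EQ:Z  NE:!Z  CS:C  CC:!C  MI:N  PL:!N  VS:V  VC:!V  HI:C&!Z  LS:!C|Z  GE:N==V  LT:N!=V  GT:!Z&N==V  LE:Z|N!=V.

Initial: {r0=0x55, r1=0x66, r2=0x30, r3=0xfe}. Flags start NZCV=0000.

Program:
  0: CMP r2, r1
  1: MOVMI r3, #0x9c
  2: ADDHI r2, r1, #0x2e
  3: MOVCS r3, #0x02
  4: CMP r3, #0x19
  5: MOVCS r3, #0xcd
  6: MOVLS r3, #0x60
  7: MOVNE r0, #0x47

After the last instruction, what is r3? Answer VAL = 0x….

VAL = 0xcd

0: ✓ CMP  NZCV=1000
1: ✓ MOVMI  r3←0x9c
2: · ADDHI
3: · MOVCS
4: ✓ CMP  NZCV=1010
5: ✓ MOVCS  r3←0xcd
6: · MOVLS
7: ✓ MOVNE  r0←0x47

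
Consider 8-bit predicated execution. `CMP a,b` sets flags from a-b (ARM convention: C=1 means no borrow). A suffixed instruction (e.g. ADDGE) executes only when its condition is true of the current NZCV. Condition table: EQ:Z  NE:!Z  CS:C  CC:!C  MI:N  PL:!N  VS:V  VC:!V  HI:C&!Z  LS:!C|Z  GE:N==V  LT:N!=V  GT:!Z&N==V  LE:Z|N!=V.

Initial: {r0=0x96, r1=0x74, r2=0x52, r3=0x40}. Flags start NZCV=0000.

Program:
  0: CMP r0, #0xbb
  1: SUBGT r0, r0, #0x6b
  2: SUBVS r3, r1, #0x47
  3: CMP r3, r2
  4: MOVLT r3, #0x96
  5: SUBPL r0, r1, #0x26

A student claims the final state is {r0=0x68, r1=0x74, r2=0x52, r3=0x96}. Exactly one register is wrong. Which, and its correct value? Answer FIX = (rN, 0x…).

FIX = (r0, 0x96)

[0] flags=1000 → (cmp)
[1] flags=1000 GT?F → skip
[2] flags=1000 VS?F → skip
[3] flags=1000 → (cmp)
[4] flags=1000 LT?T → r3=0x96
[5] flags=1000 PL?F → skip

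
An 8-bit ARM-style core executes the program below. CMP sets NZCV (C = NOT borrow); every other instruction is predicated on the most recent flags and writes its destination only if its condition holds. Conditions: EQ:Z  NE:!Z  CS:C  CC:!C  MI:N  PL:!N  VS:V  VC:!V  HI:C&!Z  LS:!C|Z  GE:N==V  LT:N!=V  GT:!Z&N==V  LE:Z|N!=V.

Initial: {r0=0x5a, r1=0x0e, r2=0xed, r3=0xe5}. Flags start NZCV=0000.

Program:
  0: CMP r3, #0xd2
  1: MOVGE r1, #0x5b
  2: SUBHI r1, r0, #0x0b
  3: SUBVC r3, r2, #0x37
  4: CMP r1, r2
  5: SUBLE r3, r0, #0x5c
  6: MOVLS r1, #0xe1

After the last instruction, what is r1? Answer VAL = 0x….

[0] flags=0010 → (cmp)
[1] flags=0010 GE?T → r1=0x5b
[2] flags=0010 HI?T → r1=0x4f
[3] flags=0010 VC?T → r3=0xb6
[4] flags=0000 → (cmp)
[5] flags=0000 LE?F → skip
[6] flags=0000 LS?T → r1=0xe1

VAL = 0xe1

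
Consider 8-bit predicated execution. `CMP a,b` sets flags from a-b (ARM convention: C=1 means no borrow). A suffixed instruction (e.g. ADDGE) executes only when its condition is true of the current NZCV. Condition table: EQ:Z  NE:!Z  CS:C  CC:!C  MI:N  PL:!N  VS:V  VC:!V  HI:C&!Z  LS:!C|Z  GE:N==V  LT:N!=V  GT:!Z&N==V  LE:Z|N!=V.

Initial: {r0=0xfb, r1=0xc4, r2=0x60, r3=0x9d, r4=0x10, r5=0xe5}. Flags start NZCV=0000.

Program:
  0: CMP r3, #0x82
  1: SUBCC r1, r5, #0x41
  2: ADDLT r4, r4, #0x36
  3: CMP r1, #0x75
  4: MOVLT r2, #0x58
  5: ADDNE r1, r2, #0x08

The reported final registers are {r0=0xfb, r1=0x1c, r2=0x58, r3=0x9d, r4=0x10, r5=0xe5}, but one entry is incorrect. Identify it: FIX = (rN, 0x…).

0: ✓ CMP  NZCV=0010
1: · SUBCC
2: · ADDLT
3: ✓ CMP  NZCV=0011
4: ✓ MOVLT  r2←0x58
5: ✓ ADDNE  r1←0x60

FIX = (r1, 0x60)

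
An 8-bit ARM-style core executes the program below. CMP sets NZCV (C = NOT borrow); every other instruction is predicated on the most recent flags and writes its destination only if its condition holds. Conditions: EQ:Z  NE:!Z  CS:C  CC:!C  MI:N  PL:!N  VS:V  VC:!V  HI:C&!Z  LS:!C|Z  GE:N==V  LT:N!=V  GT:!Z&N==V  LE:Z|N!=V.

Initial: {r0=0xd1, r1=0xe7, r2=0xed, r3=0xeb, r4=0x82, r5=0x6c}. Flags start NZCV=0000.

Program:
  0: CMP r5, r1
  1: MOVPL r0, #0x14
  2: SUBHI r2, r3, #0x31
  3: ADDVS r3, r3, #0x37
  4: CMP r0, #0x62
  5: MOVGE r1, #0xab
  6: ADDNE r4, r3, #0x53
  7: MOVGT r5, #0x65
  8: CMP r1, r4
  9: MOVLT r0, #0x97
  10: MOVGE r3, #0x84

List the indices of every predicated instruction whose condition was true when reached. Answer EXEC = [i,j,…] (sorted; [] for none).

EXEC = [3,6,9]

0: ✓ CMP  NZCV=1001
1: · MOVPL
2: · SUBHI
3: ✓ ADDVS  r3←0x22
4: ✓ CMP  NZCV=0011
5: · MOVGE
6: ✓ ADDNE  r4←0x75
7: · MOVGT
8: ✓ CMP  NZCV=0011
9: ✓ MOVLT  r0←0x97
10: · MOVGE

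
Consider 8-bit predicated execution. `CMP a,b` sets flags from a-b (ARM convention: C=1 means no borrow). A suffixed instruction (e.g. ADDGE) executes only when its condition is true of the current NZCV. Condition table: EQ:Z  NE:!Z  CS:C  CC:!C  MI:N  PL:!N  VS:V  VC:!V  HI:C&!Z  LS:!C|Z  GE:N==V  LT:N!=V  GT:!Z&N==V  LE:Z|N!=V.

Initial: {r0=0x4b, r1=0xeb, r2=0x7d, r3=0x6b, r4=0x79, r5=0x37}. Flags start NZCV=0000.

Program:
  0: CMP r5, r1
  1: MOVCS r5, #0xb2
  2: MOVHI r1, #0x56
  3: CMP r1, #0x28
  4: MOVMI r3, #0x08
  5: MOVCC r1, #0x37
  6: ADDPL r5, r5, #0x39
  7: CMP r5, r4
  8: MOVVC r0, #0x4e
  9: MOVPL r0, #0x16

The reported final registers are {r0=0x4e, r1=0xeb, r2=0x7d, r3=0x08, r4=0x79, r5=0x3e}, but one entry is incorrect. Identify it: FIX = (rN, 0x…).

0: ✓ CMP  NZCV=0000
1: · MOVCS
2: · MOVHI
3: ✓ CMP  NZCV=1010
4: ✓ MOVMI  r3←0x08
5: · MOVCC
6: · ADDPL
7: ✓ CMP  NZCV=1000
8: ✓ MOVVC  r0←0x4e
9: · MOVPL

FIX = (r5, 0x37)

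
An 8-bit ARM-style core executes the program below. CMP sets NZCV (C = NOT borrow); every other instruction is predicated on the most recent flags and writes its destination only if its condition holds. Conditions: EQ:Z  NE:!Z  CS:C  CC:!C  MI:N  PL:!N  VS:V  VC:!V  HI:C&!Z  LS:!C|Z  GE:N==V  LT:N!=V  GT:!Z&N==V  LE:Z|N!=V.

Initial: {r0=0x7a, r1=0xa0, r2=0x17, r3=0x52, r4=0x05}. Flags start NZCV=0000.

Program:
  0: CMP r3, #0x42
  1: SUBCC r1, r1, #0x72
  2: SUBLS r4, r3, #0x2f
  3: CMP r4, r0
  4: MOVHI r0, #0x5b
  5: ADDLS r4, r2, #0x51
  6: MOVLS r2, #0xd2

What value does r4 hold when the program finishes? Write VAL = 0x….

[0] flags=0010 → (cmp)
[1] flags=0010 CC?F → skip
[2] flags=0010 LS?F → skip
[3] flags=1000 → (cmp)
[4] flags=1000 HI?F → skip
[5] flags=1000 LS?T → r4=0x68
[6] flags=1000 LS?T → r2=0xd2

VAL = 0x68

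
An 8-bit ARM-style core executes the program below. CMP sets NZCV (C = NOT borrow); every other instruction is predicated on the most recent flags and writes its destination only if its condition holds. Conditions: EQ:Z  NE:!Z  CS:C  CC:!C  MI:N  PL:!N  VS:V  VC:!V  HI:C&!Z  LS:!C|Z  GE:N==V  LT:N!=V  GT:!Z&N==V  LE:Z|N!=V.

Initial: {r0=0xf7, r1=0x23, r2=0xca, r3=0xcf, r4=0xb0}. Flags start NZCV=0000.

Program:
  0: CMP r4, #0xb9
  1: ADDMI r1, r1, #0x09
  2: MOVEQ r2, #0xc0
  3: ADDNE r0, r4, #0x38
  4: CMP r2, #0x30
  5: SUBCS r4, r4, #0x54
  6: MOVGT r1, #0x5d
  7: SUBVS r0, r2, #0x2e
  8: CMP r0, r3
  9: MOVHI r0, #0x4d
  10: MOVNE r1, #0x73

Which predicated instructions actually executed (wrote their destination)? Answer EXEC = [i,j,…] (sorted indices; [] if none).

EXEC = [1,3,5,9,10]

[0] flags=1000 → (cmp)
[1] flags=1000 MI?T → r1=0x2c
[2] flags=1000 EQ?F → skip
[3] flags=1000 NE?T → r0=0xe8
[4] flags=1010 → (cmp)
[5] flags=1010 CS?T → r4=0x5c
[6] flags=1010 GT?F → skip
[7] flags=1010 VS?F → skip
[8] flags=0010 → (cmp)
[9] flags=0010 HI?T → r0=0x4d
[10] flags=0010 NE?T → r1=0x73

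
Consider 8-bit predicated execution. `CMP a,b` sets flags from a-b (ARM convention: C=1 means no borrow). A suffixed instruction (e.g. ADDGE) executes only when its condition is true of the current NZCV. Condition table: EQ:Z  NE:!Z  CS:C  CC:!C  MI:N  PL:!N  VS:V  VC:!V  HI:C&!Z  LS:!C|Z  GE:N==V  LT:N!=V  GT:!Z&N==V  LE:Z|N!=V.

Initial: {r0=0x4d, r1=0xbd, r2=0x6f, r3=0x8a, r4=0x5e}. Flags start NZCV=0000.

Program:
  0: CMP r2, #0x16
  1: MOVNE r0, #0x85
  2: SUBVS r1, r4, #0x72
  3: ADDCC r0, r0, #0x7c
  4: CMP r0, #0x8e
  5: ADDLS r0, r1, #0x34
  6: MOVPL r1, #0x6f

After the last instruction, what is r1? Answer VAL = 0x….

VAL = 0xbd

[0] flags=0010 → (cmp)
[1] flags=0010 NE?T → r0=0x85
[2] flags=0010 VS?F → skip
[3] flags=0010 CC?F → skip
[4] flags=1000 → (cmp)
[5] flags=1000 LS?T → r0=0xf1
[6] flags=1000 PL?F → skip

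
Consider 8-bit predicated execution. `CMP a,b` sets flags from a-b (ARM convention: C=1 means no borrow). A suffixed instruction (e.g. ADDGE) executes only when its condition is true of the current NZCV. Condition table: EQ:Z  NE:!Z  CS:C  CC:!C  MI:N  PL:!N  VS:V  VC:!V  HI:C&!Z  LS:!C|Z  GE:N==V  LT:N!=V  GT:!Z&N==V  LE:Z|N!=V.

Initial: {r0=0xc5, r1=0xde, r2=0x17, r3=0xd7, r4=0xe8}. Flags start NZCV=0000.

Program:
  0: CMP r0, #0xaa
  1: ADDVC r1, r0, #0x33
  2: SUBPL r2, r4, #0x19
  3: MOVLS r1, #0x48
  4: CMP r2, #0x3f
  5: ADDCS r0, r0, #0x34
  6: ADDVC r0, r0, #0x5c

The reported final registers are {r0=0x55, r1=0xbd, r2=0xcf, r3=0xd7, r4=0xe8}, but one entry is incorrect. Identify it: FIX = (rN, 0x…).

0: ✓ CMP  NZCV=0010
1: ✓ ADDVC  r1←0xf8
2: ✓ SUBPL  r2←0xcf
3: · MOVLS
4: ✓ CMP  NZCV=1010
5: ✓ ADDCS  r0←0xf9
6: ✓ ADDVC  r0←0x55

FIX = (r1, 0xf8)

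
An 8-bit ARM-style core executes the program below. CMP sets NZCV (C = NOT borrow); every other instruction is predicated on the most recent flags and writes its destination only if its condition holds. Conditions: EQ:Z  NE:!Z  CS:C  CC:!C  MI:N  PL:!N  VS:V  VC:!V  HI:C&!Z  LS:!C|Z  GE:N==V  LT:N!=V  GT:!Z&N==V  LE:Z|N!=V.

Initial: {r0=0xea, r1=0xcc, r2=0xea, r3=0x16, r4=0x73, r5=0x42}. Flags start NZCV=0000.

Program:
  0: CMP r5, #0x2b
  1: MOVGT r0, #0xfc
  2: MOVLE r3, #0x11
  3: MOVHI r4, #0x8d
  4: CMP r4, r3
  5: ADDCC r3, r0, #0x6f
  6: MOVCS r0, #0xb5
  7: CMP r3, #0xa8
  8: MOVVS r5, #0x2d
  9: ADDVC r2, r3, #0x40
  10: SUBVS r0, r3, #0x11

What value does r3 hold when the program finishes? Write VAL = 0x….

VAL = 0x16

[0] flags=0010 → (cmp)
[1] flags=0010 GT?T → r0=0xfc
[2] flags=0010 LE?F → skip
[3] flags=0010 HI?T → r4=0x8d
[4] flags=0011 → (cmp)
[5] flags=0011 CC?F → skip
[6] flags=0011 CS?T → r0=0xb5
[7] flags=0000 → (cmp)
[8] flags=0000 VS?F → skip
[9] flags=0000 VC?T → r2=0x56
[10] flags=0000 VS?F → skip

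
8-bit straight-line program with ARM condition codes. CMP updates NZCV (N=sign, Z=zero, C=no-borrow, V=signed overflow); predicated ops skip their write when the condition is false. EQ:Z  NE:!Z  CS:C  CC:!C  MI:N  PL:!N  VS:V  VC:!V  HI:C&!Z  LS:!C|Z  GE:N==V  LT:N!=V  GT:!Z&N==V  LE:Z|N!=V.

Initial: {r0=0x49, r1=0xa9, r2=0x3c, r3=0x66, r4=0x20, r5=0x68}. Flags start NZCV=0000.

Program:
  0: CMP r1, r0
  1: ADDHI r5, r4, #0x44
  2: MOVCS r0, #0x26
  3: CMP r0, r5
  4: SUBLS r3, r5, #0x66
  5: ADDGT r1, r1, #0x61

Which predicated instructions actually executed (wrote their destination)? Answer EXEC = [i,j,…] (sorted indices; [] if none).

EXEC = [1,2,4]

0: ✓ CMP  NZCV=0011
1: ✓ ADDHI  r5←0x64
2: ✓ MOVCS  r0←0x26
3: ✓ CMP  NZCV=1000
4: ✓ SUBLS  r3←0xfe
5: · ADDGT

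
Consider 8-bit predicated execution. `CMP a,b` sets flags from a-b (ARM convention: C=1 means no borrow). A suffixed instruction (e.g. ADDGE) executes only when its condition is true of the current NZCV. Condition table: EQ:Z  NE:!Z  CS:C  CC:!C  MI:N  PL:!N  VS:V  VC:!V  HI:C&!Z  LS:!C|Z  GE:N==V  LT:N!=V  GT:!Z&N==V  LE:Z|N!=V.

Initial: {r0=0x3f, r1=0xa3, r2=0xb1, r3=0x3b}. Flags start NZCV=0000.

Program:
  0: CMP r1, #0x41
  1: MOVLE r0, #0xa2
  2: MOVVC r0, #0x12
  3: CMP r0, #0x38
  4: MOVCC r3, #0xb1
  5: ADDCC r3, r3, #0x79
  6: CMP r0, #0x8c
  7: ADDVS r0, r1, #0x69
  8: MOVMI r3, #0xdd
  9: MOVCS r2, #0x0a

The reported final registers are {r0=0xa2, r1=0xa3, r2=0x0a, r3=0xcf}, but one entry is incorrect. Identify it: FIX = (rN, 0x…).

0: ✓ CMP  NZCV=0011
1: ✓ MOVLE  r0←0xa2
2: · MOVVC
3: ✓ CMP  NZCV=0011
4: · MOVCC
5: · ADDCC
6: ✓ CMP  NZCV=0010
7: · ADDVS
8: · MOVMI
9: ✓ MOVCS  r2←0x0a

FIX = (r3, 0x3b)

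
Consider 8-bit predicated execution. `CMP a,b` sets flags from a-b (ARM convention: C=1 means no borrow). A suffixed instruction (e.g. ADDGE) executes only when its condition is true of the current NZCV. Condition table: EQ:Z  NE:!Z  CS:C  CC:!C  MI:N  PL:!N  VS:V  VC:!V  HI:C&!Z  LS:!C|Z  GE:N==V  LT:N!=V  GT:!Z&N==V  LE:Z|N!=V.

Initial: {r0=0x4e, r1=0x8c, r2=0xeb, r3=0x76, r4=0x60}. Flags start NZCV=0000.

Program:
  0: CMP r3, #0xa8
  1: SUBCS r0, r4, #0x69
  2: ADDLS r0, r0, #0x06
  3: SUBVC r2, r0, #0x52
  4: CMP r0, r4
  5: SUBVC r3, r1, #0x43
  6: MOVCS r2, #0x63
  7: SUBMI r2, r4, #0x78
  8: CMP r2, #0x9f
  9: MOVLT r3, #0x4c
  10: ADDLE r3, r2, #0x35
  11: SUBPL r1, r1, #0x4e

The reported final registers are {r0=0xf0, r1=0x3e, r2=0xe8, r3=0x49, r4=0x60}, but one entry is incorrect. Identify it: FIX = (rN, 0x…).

0: ✓ CMP  NZCV=1001
1: · SUBCS
2: ✓ ADDLS  r0←0x54
3: · SUBVC
4: ✓ CMP  NZCV=1000
5: ✓ SUBVC  r3←0x49
6: · MOVCS
7: ✓ SUBMI  r2←0xe8
8: ✓ CMP  NZCV=0010
9: · MOVLT
10: · ADDLE
11: ✓ SUBPL  r1←0x3e

FIX = (r0, 0x54)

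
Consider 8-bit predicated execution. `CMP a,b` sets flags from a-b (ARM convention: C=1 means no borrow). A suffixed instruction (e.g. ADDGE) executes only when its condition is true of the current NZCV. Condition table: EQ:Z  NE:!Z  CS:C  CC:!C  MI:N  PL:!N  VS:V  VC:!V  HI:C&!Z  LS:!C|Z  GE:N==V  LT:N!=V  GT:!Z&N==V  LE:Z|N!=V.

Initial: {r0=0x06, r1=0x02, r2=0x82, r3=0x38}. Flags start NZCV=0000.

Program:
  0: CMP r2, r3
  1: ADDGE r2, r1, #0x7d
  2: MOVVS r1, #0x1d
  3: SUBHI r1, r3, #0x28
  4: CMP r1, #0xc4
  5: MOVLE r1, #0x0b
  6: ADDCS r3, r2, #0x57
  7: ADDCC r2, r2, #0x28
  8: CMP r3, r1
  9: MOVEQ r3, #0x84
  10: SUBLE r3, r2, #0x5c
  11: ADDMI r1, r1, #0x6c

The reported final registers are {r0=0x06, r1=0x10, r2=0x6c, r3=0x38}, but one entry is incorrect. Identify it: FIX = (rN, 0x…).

[0] flags=0011 → (cmp)
[1] flags=0011 GE?F → skip
[2] flags=0011 VS?T → r1=0x1d
[3] flags=0011 HI?T → r1=0x10
[4] flags=0000 → (cmp)
[5] flags=0000 LE?F → skip
[6] flags=0000 CS?F → skip
[7] flags=0000 CC?T → r2=0xaa
[8] flags=0010 → (cmp)
[9] flags=0010 EQ?F → skip
[10] flags=0010 LE?F → skip
[11] flags=0010 MI?F → skip

FIX = (r2, 0xaa)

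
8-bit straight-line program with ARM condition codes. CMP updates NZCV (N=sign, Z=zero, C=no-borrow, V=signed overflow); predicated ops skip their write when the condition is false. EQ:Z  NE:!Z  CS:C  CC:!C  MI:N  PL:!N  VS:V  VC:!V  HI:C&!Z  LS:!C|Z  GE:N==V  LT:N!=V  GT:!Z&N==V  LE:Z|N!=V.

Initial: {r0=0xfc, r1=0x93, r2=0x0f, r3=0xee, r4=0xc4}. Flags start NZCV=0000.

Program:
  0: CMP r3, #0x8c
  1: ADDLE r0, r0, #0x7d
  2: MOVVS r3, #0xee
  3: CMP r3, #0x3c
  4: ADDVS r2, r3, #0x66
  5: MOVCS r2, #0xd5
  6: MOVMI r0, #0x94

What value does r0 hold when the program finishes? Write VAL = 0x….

VAL = 0x94

0: ✓ CMP  NZCV=0010
1: · ADDLE
2: · MOVVS
3: ✓ CMP  NZCV=1010
4: · ADDVS
5: ✓ MOVCS  r2←0xd5
6: ✓ MOVMI  r0←0x94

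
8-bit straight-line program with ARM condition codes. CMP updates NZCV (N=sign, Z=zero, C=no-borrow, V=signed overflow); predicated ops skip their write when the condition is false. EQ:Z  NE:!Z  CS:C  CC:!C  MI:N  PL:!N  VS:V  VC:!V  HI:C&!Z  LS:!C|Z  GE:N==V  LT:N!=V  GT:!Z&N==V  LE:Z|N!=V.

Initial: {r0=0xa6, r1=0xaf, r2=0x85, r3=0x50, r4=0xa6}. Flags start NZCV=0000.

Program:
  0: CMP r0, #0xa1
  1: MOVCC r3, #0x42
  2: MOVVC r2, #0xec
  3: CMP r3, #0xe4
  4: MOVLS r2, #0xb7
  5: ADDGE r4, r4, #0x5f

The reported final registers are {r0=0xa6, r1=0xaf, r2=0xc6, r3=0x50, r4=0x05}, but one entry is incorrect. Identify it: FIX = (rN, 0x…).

[0] flags=0010 → (cmp)
[1] flags=0010 CC?F → skip
[2] flags=0010 VC?T → r2=0xec
[3] flags=0000 → (cmp)
[4] flags=0000 LS?T → r2=0xb7
[5] flags=0000 GE?T → r4=0x05

FIX = (r2, 0xb7)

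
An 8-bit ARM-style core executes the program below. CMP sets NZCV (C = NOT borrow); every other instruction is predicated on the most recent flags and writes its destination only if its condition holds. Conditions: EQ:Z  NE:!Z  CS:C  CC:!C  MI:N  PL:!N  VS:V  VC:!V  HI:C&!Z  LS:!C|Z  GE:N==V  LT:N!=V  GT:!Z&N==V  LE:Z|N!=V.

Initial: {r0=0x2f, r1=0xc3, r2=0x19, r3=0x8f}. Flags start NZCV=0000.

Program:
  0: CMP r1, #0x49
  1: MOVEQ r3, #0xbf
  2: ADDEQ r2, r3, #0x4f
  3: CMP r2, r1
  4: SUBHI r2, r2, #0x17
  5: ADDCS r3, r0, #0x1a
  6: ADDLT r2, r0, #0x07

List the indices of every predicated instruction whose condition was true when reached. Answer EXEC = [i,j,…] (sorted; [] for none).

0: ✓ CMP  NZCV=0011
1: · MOVEQ
2: · ADDEQ
3: ✓ CMP  NZCV=0000
4: · SUBHI
5: · ADDCS
6: · ADDLT

EXEC = []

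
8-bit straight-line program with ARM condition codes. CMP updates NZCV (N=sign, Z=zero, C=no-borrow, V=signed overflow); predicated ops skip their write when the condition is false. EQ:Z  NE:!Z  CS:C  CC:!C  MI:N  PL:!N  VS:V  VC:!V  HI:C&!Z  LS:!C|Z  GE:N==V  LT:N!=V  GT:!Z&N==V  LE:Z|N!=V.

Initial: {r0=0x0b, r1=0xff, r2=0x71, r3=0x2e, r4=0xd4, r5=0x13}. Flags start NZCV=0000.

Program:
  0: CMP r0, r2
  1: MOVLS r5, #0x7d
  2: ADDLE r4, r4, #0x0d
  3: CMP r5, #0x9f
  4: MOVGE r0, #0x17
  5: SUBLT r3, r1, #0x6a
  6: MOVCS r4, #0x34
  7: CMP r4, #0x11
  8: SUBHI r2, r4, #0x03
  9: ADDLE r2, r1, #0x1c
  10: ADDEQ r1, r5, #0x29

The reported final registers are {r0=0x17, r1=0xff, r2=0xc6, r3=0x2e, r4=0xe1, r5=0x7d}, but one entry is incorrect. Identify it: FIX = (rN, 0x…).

[0] flags=1000 → (cmp)
[1] flags=1000 LS?T → r5=0x7d
[2] flags=1000 LE?T → r4=0xe1
[3] flags=1001 → (cmp)
[4] flags=1001 GE?T → r0=0x17
[5] flags=1001 LT?F → skip
[6] flags=1001 CS?F → skip
[7] flags=1010 → (cmp)
[8] flags=1010 HI?T → r2=0xde
[9] flags=1010 LE?T → r2=0x1b
[10] flags=1010 EQ?F → skip

FIX = (r2, 0x1b)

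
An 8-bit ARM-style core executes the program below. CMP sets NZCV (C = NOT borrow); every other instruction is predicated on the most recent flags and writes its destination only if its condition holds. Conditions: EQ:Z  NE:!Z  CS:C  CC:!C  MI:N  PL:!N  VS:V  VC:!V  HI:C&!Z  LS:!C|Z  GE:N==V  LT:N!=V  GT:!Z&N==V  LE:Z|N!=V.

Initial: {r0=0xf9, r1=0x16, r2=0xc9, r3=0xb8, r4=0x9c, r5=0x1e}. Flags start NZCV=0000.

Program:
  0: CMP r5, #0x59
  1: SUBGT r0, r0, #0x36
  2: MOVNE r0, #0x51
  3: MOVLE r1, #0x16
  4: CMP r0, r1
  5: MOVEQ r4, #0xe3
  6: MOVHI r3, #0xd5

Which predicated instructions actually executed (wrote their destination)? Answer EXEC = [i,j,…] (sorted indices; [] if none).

EXEC = [2,3,6]

[0] flags=1000 → (cmp)
[1] flags=1000 GT?F → skip
[2] flags=1000 NE?T → r0=0x51
[3] flags=1000 LE?T → r1=0x16
[4] flags=0010 → (cmp)
[5] flags=0010 EQ?F → skip
[6] flags=0010 HI?T → r3=0xd5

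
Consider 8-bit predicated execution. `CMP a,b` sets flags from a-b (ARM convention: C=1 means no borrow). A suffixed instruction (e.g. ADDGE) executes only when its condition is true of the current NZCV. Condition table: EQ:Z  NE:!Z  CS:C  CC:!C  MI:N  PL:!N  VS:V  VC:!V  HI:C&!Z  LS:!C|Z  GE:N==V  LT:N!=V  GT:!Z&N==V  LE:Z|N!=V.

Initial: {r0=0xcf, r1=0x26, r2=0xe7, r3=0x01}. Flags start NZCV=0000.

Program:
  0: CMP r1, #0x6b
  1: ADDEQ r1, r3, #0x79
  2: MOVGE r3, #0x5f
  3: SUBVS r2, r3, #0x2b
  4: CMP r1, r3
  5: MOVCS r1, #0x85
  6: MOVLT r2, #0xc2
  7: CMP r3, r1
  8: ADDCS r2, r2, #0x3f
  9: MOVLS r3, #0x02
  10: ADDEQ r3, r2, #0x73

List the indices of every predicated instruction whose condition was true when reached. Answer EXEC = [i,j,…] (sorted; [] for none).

EXEC = [5,9]

0: ✓ CMP  NZCV=1000
1: · ADDEQ
2: · MOVGE
3: · SUBVS
4: ✓ CMP  NZCV=0010
5: ✓ MOVCS  r1←0x85
6: · MOVLT
7: ✓ CMP  NZCV=0000
8: · ADDCS
9: ✓ MOVLS  r3←0x02
10: · ADDEQ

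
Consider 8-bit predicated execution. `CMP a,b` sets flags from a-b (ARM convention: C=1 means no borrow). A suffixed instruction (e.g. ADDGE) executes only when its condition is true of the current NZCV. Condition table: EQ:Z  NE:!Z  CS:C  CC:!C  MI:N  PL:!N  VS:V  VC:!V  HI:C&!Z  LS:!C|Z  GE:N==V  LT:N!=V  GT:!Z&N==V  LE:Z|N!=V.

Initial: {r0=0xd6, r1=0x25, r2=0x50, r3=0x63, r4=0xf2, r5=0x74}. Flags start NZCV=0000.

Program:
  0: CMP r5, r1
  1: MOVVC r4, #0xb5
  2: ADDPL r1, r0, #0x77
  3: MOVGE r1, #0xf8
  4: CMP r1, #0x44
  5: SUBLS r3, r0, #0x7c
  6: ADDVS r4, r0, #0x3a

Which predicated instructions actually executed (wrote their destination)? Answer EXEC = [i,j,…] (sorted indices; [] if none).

[0] flags=0010 → (cmp)
[1] flags=0010 VC?T → r4=0xb5
[2] flags=0010 PL?T → r1=0x4d
[3] flags=0010 GE?T → r1=0xf8
[4] flags=1010 → (cmp)
[5] flags=1010 LS?F → skip
[6] flags=1010 VS?F → skip

EXEC = [1,2,3]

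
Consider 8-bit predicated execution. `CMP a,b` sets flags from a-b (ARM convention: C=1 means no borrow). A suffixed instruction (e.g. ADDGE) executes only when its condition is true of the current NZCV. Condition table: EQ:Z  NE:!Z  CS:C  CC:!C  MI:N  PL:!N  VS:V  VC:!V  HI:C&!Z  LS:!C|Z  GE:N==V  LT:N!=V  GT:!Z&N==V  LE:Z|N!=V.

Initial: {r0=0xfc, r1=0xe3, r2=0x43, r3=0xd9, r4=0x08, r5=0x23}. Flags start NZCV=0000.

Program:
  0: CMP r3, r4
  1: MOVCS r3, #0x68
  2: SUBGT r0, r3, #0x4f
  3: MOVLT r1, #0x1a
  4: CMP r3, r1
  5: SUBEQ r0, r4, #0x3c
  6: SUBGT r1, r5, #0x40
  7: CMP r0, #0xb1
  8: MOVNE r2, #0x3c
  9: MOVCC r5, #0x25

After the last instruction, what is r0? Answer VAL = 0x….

VAL = 0xfc

[0] flags=1010 → (cmp)
[1] flags=1010 CS?T → r3=0x68
[2] flags=1010 GT?F → skip
[3] flags=1010 LT?T → r1=0x1a
[4] flags=0010 → (cmp)
[5] flags=0010 EQ?F → skip
[6] flags=0010 GT?T → r1=0xe3
[7] flags=0010 → (cmp)
[8] flags=0010 NE?T → r2=0x3c
[9] flags=0010 CC?F → skip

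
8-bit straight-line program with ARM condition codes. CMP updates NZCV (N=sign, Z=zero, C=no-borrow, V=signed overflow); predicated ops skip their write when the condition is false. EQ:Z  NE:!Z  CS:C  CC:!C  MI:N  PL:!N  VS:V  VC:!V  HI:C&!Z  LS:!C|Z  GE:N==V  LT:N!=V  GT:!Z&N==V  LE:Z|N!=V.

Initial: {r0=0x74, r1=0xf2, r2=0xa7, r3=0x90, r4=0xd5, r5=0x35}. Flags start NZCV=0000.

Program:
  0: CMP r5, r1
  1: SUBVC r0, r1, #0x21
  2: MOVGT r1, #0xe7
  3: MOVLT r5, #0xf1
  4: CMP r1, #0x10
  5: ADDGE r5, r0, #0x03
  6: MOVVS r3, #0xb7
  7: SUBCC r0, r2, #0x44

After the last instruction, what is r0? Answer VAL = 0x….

0: ✓ CMP  NZCV=0000
1: ✓ SUBVC  r0←0xd1
2: ✓ MOVGT  r1←0xe7
3: · MOVLT
4: ✓ CMP  NZCV=1010
5: · ADDGE
6: · MOVVS
7: · SUBCC

VAL = 0xd1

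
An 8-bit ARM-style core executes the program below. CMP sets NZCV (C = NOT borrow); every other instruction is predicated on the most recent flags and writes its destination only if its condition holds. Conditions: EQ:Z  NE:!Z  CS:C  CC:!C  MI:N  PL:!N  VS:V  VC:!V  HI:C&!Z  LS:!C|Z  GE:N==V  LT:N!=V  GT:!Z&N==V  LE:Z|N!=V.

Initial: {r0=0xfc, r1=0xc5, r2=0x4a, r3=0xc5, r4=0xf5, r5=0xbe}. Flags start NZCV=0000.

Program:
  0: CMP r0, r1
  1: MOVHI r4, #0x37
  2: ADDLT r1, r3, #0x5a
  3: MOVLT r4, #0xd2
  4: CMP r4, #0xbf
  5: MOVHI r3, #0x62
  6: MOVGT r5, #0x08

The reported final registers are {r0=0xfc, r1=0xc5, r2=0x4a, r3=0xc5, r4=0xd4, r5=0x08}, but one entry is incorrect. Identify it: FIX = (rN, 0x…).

[0] flags=0010 → (cmp)
[1] flags=0010 HI?T → r4=0x37
[2] flags=0010 LT?F → skip
[3] flags=0010 LT?F → skip
[4] flags=0000 → (cmp)
[5] flags=0000 HI?F → skip
[6] flags=0000 GT?T → r5=0x08

FIX = (r4, 0x37)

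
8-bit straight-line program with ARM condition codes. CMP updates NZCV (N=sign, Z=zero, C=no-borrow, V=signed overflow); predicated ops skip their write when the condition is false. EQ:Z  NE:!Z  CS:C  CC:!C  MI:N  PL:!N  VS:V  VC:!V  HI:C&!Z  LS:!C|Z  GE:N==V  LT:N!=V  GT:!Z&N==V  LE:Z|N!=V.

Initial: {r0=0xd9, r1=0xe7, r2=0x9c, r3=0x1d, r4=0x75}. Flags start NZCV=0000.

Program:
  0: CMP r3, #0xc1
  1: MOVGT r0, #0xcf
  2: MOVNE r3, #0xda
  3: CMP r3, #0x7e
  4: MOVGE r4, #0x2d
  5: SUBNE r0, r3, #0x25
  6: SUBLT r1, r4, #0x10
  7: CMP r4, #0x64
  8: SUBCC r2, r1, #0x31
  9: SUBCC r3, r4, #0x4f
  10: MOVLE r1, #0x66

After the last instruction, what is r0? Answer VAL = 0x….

VAL = 0xb5

[0] flags=0000 → (cmp)
[1] flags=0000 GT?T → r0=0xcf
[2] flags=0000 NE?T → r3=0xda
[3] flags=0011 → (cmp)
[4] flags=0011 GE?F → skip
[5] flags=0011 NE?T → r0=0xb5
[6] flags=0011 LT?T → r1=0x65
[7] flags=0010 → (cmp)
[8] flags=0010 CC?F → skip
[9] flags=0010 CC?F → skip
[10] flags=0010 LE?F → skip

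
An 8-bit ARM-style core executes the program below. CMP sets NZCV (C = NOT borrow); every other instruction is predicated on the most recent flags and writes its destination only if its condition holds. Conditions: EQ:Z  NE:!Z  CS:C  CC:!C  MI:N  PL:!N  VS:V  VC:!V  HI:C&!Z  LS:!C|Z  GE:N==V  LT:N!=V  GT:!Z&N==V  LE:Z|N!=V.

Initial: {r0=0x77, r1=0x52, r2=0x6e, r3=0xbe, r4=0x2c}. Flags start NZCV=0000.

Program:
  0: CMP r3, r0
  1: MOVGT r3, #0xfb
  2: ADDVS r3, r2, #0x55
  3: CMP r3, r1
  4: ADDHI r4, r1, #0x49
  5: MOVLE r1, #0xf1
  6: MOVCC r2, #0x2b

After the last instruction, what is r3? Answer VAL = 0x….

[0] flags=0011 → (cmp)
[1] flags=0011 GT?F → skip
[2] flags=0011 VS?T → r3=0xc3
[3] flags=0011 → (cmp)
[4] flags=0011 HI?T → r4=0x9b
[5] flags=0011 LE?T → r1=0xf1
[6] flags=0011 CC?F → skip

VAL = 0xc3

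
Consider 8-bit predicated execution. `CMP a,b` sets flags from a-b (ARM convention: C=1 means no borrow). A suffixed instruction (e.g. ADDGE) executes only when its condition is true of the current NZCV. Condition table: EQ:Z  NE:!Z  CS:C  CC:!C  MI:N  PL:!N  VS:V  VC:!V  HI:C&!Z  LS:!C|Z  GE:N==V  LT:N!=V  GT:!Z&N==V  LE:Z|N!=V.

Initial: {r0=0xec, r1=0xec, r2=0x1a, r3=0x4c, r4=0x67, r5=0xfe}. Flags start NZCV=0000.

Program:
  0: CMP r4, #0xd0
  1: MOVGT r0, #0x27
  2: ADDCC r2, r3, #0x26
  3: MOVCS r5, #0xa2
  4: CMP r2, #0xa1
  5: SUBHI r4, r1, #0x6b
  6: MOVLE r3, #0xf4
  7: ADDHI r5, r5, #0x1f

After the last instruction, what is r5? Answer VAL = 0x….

0: ✓ CMP  NZCV=1001
1: ✓ MOVGT  r0←0x27
2: ✓ ADDCC  r2←0x72
3: · MOVCS
4: ✓ CMP  NZCV=1001
5: · SUBHI
6: · MOVLE
7: · ADDHI

VAL = 0xfe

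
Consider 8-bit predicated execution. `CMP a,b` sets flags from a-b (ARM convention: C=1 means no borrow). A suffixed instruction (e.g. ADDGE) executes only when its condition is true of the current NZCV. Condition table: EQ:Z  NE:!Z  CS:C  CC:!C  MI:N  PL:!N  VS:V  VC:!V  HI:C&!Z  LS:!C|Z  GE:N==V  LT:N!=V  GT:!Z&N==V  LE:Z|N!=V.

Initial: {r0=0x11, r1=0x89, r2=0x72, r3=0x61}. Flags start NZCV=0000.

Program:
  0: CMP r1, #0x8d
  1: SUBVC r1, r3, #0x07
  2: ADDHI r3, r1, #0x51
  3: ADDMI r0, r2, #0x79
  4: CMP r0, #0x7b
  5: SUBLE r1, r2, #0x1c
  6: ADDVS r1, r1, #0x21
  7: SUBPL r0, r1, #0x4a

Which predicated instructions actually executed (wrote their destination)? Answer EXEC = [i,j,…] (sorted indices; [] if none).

[0] flags=1000 → (cmp)
[1] flags=1000 VC?T → r1=0x5a
[2] flags=1000 HI?F → skip
[3] flags=1000 MI?T → r0=0xeb
[4] flags=0011 → (cmp)
[5] flags=0011 LE?T → r1=0x56
[6] flags=0011 VS?T → r1=0x77
[7] flags=0011 PL?T → r0=0x2d

EXEC = [1,3,5,6,7]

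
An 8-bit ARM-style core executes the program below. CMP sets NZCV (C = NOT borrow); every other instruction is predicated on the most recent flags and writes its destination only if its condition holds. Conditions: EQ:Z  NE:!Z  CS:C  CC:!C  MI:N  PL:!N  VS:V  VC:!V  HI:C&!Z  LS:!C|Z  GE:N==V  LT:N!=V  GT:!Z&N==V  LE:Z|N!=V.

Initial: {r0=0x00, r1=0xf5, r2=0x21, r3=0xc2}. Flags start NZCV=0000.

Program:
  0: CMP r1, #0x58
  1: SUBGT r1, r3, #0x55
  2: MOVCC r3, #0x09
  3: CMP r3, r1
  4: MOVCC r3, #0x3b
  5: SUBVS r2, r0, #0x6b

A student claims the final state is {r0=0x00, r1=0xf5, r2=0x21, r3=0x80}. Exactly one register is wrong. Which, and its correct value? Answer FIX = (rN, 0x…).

FIX = (r3, 0x3b)

[0] flags=1010 → (cmp)
[1] flags=1010 GT?F → skip
[2] flags=1010 CC?F → skip
[3] flags=1000 → (cmp)
[4] flags=1000 CC?T → r3=0x3b
[5] flags=1000 VS?F → skip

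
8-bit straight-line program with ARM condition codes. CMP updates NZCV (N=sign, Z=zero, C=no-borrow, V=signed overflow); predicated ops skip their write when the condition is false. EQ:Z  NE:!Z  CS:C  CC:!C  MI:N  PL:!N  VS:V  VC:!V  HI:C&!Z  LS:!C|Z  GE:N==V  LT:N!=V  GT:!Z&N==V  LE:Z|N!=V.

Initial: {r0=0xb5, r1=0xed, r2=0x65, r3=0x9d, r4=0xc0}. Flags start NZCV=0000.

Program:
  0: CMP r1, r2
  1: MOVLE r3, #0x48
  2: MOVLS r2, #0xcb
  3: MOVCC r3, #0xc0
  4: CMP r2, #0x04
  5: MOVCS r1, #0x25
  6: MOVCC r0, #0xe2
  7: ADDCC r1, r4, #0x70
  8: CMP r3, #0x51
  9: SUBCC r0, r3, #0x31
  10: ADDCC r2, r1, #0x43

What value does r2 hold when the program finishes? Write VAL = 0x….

[0] flags=1010 → (cmp)
[1] flags=1010 LE?T → r3=0x48
[2] flags=1010 LS?F → skip
[3] flags=1010 CC?F → skip
[4] flags=0010 → (cmp)
[5] flags=0010 CS?T → r1=0x25
[6] flags=0010 CC?F → skip
[7] flags=0010 CC?F → skip
[8] flags=1000 → (cmp)
[9] flags=1000 CC?T → r0=0x17
[10] flags=1000 CC?T → r2=0x68

VAL = 0x68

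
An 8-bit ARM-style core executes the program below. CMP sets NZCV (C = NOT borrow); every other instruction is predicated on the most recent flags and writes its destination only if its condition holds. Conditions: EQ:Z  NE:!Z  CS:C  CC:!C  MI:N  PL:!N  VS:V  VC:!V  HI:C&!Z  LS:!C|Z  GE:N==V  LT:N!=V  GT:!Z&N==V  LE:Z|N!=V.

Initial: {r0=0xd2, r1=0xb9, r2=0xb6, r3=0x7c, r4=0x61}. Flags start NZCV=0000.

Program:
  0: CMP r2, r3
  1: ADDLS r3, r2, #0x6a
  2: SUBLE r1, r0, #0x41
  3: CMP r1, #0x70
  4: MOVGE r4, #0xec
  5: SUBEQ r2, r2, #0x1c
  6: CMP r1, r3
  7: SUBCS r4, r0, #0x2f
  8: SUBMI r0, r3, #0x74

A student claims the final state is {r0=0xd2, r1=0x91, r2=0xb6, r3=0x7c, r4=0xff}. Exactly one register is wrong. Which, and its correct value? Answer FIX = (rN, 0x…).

[0] flags=0011 → (cmp)
[1] flags=0011 LS?F → skip
[2] flags=0011 LE?T → r1=0x91
[3] flags=0011 → (cmp)
[4] flags=0011 GE?F → skip
[5] flags=0011 EQ?F → skip
[6] flags=0011 → (cmp)
[7] flags=0011 CS?T → r4=0xa3
[8] flags=0011 MI?F → skip

FIX = (r4, 0xa3)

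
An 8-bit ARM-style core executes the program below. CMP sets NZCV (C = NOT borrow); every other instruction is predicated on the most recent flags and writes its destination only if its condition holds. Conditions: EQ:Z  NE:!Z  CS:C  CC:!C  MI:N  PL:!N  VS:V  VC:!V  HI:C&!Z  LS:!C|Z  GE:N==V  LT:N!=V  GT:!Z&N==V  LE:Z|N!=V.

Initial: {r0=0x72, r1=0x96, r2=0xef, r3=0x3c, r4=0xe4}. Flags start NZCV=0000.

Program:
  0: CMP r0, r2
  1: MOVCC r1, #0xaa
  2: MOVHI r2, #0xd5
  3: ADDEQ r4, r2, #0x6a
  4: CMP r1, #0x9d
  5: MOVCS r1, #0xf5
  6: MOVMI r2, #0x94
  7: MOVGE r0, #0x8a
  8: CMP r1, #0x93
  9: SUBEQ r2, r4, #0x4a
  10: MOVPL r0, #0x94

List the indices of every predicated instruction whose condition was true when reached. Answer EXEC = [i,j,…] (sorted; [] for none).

EXEC = [1,5,7,10]

0: ✓ CMP  NZCV=1001
1: ✓ MOVCC  r1←0xaa
2: · MOVHI
3: · ADDEQ
4: ✓ CMP  NZCV=0010
5: ✓ MOVCS  r1←0xf5
6: · MOVMI
7: ✓ MOVGE  r0←0x8a
8: ✓ CMP  NZCV=0010
9: · SUBEQ
10: ✓ MOVPL  r0←0x94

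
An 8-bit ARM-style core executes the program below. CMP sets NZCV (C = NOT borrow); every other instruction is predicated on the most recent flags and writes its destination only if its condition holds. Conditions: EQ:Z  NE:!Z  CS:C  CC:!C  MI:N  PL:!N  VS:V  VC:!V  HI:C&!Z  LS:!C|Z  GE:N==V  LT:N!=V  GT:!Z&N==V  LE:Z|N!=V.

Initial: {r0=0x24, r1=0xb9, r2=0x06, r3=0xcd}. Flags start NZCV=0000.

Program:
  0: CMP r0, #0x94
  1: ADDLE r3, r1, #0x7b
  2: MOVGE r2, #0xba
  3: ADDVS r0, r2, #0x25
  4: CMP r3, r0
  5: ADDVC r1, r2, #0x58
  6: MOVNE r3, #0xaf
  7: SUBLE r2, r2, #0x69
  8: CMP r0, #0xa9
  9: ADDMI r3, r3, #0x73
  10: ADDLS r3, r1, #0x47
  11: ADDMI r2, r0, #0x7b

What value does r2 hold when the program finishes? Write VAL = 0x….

VAL = 0x51

[0] flags=1001 → (cmp)
[1] flags=1001 LE?F → skip
[2] flags=1001 GE?T → r2=0xba
[3] flags=1001 VS?T → r0=0xdf
[4] flags=1000 → (cmp)
[5] flags=1000 VC?T → r1=0x12
[6] flags=1000 NE?T → r3=0xaf
[7] flags=1000 LE?T → r2=0x51
[8] flags=0010 → (cmp)
[9] flags=0010 MI?F → skip
[10] flags=0010 LS?F → skip
[11] flags=0010 MI?F → skip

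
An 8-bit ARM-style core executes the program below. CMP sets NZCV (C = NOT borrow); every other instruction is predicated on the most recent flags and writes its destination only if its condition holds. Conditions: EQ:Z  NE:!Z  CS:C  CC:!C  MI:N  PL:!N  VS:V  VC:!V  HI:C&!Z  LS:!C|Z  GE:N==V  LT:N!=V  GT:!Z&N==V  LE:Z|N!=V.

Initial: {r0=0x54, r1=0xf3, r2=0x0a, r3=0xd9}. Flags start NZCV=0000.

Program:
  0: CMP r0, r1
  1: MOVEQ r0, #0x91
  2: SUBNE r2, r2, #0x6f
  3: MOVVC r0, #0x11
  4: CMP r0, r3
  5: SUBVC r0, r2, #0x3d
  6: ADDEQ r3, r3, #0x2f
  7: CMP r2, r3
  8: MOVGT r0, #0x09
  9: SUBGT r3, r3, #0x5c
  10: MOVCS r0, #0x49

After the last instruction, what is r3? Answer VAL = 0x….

0: ✓ CMP  NZCV=0000
1: · MOVEQ
2: ✓ SUBNE  r2←0x9b
3: ✓ MOVVC  r0←0x11
4: ✓ CMP  NZCV=0000
5: ✓ SUBVC  r0←0x5e
6: · ADDEQ
7: ✓ CMP  NZCV=1000
8: · MOVGT
9: · SUBGT
10: · MOVCS

VAL = 0xd9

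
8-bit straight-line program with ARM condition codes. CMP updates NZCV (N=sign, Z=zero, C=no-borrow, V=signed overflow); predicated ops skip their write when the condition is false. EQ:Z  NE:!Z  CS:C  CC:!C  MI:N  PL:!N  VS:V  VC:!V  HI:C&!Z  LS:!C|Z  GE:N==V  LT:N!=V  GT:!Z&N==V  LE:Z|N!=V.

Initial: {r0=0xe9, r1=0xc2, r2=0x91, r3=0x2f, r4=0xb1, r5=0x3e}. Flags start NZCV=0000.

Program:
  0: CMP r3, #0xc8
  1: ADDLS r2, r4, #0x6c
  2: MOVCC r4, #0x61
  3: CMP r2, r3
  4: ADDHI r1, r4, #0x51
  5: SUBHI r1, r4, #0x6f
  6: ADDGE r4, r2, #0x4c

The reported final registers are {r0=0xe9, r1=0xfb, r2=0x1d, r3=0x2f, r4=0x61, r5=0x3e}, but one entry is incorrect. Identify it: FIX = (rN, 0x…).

FIX = (r1, 0xc2)

[0] flags=0000 → (cmp)
[1] flags=0000 LS?T → r2=0x1d
[2] flags=0000 CC?T → r4=0x61
[3] flags=1000 → (cmp)
[4] flags=1000 HI?F → skip
[5] flags=1000 HI?F → skip
[6] flags=1000 GE?F → skip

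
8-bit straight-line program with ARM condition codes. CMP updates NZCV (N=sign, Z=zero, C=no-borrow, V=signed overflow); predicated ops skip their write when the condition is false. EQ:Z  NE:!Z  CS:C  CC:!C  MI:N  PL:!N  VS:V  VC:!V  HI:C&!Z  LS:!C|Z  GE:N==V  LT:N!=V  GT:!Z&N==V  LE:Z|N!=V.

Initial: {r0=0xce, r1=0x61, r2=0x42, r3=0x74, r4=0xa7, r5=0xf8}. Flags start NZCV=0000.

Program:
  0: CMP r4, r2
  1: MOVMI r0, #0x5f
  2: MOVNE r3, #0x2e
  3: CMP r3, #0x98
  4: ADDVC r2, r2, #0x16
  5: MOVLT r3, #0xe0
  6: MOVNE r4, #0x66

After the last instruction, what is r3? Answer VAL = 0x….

0: ✓ CMP  NZCV=0011
1: · MOVMI
2: ✓ MOVNE  r3←0x2e
3: ✓ CMP  NZCV=1001
4: · ADDVC
5: · MOVLT
6: ✓ MOVNE  r4←0x66

VAL = 0x2e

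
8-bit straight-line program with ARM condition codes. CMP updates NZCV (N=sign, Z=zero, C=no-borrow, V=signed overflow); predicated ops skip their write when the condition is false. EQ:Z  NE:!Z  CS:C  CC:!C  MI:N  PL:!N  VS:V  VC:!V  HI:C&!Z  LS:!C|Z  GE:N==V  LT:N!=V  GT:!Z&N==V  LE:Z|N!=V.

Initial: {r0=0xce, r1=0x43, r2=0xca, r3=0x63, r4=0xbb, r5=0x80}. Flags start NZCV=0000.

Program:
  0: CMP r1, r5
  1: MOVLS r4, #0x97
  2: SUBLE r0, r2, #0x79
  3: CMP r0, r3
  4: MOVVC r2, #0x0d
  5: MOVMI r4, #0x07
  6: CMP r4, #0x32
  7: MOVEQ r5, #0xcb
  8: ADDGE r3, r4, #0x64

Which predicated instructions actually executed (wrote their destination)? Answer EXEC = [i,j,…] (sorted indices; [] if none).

[0] flags=1001 → (cmp)
[1] flags=1001 LS?T → r4=0x97
[2] flags=1001 LE?F → skip
[3] flags=0011 → (cmp)
[4] flags=0011 VC?F → skip
[5] flags=0011 MI?F → skip
[6] flags=0011 → (cmp)
[7] flags=0011 EQ?F → skip
[8] flags=0011 GE?F → skip

EXEC = [1]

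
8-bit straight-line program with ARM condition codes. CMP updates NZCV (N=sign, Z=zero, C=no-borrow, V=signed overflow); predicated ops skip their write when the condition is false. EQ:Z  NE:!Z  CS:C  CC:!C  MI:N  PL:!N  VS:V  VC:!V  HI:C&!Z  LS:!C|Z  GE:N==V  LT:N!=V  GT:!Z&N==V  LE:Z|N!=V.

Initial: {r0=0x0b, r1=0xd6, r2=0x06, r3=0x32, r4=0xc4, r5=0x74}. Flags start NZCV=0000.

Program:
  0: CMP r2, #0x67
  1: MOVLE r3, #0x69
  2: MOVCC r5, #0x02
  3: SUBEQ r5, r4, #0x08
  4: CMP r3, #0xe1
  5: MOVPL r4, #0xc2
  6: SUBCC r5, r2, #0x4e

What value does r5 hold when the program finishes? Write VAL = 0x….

0: ✓ CMP  NZCV=1000
1: ✓ MOVLE  r3←0x69
2: ✓ MOVCC  r5←0x02
3: · SUBEQ
4: ✓ CMP  NZCV=1001
5: · MOVPL
6: ✓ SUBCC  r5←0xb8

VAL = 0xb8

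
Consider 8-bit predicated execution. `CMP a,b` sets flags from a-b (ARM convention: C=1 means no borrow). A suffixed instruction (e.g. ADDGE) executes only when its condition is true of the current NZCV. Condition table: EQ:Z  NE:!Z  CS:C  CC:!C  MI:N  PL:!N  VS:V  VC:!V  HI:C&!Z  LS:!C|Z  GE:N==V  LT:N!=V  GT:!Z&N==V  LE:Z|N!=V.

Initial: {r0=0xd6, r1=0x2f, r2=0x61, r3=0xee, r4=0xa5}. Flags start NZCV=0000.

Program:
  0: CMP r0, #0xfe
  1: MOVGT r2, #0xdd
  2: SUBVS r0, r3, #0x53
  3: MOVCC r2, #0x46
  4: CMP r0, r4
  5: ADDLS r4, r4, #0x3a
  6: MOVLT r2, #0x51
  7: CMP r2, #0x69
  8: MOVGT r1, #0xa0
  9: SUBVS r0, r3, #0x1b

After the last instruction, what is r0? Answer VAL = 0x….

VAL = 0xd6

0: ✓ CMP  NZCV=1000
1: · MOVGT
2: · SUBVS
3: ✓ MOVCC  r2←0x46
4: ✓ CMP  NZCV=0010
5: · ADDLS
6: · MOVLT
7: ✓ CMP  NZCV=1000
8: · MOVGT
9: · SUBVS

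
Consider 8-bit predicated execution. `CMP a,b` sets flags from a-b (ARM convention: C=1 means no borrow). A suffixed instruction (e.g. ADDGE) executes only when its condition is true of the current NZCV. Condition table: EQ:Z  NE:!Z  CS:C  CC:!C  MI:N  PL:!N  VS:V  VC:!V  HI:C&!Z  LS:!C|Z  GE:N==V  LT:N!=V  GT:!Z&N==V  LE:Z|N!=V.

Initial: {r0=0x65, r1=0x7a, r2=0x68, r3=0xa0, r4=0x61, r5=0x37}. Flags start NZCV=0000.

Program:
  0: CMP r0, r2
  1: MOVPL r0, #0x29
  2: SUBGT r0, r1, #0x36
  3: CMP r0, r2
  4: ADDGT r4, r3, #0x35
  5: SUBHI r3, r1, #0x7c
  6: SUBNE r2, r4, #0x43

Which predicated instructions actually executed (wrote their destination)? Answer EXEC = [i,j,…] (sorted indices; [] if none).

[0] flags=1000 → (cmp)
[1] flags=1000 PL?F → skip
[2] flags=1000 GT?F → skip
[3] flags=1000 → (cmp)
[4] flags=1000 GT?F → skip
[5] flags=1000 HI?F → skip
[6] flags=1000 NE?T → r2=0x1e

EXEC = [6]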